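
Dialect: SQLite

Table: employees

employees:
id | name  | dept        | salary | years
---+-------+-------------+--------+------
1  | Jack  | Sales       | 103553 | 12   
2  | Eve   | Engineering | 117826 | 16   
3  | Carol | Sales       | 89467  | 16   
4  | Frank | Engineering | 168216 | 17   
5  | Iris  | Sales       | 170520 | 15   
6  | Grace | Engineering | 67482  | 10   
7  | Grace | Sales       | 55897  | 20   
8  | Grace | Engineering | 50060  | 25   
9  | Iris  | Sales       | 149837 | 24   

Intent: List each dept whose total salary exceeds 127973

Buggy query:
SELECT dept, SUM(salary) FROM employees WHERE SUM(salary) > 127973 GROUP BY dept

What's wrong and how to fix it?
Bug: WHERE runs before GROUP BY, so aggregates aren't available there

Fix: Move the aggregate condition to a HAVING clause

Corrected query:
SELECT dept, SUM(salary) FROM employees GROUP BY dept HAVING SUM(salary) > 127973

Result:
dept        | SUM(salary)
------------+------------
Engineering | 403584     
Sales       | 569274     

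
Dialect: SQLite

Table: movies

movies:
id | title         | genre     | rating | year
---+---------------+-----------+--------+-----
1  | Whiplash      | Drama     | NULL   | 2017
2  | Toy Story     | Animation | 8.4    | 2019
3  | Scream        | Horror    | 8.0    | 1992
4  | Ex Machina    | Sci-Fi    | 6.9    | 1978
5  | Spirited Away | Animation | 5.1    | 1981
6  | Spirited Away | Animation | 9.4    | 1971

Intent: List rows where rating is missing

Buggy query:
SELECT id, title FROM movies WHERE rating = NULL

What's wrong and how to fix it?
Bug: Comparing to NULL with '=' never matches; NULL = NULL is unknown, not true

Fix: Replace '= NULL' with 'IS NULL'

Corrected query:
SELECT id, title FROM movies WHERE rating IS NULL

Result:
id | title   
---+---------
1  | Whiplash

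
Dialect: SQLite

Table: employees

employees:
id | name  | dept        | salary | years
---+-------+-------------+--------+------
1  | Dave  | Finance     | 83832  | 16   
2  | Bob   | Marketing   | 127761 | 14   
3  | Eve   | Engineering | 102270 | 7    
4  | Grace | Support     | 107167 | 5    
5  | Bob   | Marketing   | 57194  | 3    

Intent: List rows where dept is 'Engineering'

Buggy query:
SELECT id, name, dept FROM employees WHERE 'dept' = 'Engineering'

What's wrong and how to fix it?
Bug: Single quotes denote string literals in SQL; the column name is being compared as a constant string

Fix: Remove the quotes around the column name (or use double quotes for an identifier)

Corrected query:
SELECT id, name, dept FROM employees WHERE dept = 'Engineering'

Result:
id | name | dept       
---+------+------------
3  | Eve  | Engineering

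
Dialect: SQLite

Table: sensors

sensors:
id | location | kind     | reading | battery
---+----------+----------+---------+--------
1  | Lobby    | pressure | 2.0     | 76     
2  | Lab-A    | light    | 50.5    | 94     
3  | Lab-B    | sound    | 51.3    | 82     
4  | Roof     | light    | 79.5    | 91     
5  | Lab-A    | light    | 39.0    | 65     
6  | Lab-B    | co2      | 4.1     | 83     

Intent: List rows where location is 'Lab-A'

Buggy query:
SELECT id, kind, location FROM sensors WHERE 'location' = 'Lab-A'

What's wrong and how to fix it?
Bug: 'location' in single quotes is a string literal, not the column; the comparison is literal-vs-literal and never true

Fix: Remove the quotes around the column name (or use double quotes for an identifier)

Corrected query:
SELECT id, kind, location FROM sensors WHERE location = 'Lab-A'

Result:
id | kind  | location
---+-------+---------
2  | light | Lab-A   
5  | light | Lab-A   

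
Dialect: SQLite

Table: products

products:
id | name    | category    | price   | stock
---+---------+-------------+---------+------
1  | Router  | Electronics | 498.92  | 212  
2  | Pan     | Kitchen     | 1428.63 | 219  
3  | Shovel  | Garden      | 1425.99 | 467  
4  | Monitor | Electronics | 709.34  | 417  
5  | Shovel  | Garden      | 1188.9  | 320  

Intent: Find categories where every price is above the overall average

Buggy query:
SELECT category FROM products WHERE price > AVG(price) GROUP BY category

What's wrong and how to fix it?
Bug: AVG() is an aggregate; it can't sit directly in WHERE

Fix: Use a subquery for AVG and a HAVING MIN(...) filter so the condition holds for every row in the group

Corrected query:
SELECT category FROM products GROUP BY category HAVING MIN(price) > (SELECT AVG(price) FROM products)

Result:
category
--------
Garden  
Kitchen 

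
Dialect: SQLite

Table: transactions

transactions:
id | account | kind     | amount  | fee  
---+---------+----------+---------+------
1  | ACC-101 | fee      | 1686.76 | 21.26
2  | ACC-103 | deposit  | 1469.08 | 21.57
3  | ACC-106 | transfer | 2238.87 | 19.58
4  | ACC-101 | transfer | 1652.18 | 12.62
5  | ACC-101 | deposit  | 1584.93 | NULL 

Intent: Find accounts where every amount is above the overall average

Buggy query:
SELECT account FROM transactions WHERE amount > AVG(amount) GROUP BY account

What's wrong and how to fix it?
Bug: AVG() is an aggregate; it can't sit directly in WHERE

Fix: Compute the overall average in a scalar subquery and compare each group's MIN against it in HAVING

Corrected query:
SELECT account FROM transactions GROUP BY account HAVING MIN(amount) > (SELECT AVG(amount) FROM transactions)

Result:
account
-------
ACC-106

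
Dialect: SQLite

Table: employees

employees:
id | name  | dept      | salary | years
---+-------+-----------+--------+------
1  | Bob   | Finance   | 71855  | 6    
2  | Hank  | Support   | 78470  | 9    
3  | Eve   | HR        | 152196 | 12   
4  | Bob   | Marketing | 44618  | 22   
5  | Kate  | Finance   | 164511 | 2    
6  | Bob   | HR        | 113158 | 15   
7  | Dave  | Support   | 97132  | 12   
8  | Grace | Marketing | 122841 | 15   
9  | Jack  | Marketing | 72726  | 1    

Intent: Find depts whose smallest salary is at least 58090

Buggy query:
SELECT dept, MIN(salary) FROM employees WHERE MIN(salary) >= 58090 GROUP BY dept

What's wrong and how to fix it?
Bug: MIN() in WHERE is a misuse of aggregate

Fix: Use HAVING for the per-group MIN condition

Corrected query:
SELECT dept, MIN(salary) FROM employees GROUP BY dept HAVING MIN(salary) >= 58090

Result:
dept    | MIN(salary)
--------+------------
Finance | 71855      
HR      | 113158     
Support | 78470      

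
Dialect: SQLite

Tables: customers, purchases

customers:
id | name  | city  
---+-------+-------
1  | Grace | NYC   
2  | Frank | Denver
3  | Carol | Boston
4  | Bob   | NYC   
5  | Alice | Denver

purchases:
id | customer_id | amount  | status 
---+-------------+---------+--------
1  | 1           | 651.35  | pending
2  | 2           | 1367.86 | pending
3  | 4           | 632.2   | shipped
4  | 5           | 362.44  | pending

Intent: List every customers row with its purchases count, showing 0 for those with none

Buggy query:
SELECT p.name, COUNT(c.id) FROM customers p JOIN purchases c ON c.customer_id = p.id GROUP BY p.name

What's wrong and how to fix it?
Bug: INNER JOIN drops customers rows that have no matching purchases rows

Fix: Use LEFT JOIN so parents without children still appear (COUNT(c.id) gives 0)

Corrected query:
SELECT p.name, COUNT(c.id) FROM customers p LEFT JOIN purchases c ON c.customer_id = p.id GROUP BY p.name

Result:
name  | COUNT(c.id)
------+------------
Alice | 1          
Bob   | 1          
Carol | 0          
Frank | 1          
Grace | 1          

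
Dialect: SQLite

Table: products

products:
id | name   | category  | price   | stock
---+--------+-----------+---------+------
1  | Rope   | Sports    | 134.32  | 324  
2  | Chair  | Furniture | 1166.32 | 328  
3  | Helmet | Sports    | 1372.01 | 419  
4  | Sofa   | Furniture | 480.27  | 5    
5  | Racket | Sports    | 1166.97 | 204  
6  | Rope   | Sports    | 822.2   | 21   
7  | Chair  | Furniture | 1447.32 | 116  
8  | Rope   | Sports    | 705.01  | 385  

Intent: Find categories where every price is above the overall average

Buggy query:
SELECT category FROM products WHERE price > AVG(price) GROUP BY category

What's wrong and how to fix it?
Bug: AVG() is an aggregate; it can't sit directly in WHERE

Fix: Use a subquery for AVG and a HAVING MIN(...) filter so the condition holds for every row in the group

Corrected query:
SELECT category FROM products GROUP BY category HAVING MIN(price) > (SELECT AVG(price) FROM products)

Result:
(no rows)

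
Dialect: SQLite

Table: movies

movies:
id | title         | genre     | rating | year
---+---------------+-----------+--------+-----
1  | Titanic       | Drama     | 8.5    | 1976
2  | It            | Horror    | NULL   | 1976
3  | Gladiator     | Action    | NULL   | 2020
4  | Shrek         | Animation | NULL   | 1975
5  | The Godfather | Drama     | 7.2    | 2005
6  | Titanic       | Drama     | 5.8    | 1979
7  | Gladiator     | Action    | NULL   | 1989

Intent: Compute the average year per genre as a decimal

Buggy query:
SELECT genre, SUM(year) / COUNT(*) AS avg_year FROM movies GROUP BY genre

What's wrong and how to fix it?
Bug: Both operands are integers, so '/' performs integer division and truncates

Fix: Cast one side to REAL so the division keeps the fractional part

Corrected query:
SELECT genre, SUM(year) * 1.0 / COUNT(*) AS avg_year FROM movies GROUP BY genre

Result:
genre     | avg_year   
----------+------------
Action    | 2004.5     
Animation | 1975       
Drama     | 1986.666667
Horror    | 1976       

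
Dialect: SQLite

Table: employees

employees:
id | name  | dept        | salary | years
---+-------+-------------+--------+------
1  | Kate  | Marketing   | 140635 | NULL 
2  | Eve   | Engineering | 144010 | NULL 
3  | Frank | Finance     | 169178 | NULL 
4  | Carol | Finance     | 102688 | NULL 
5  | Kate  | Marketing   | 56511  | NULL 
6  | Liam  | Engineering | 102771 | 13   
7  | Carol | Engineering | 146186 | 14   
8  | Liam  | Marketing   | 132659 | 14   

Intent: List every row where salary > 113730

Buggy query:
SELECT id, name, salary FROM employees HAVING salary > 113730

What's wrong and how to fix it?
Bug: HAVING filters the output of aggregation, but this query has no GROUP BY and no aggregate functions, so SQLite rejects it (HAVING clause on a non-aggregate query); the condition here is per row

Fix: Use WHERE for row-level filtering

Corrected query:
SELECT id, name, salary FROM employees WHERE salary > 113730

Result:
id | name  | salary
---+-------+-------
1  | Kate  | 140635
2  | Eve   | 144010
3  | Frank | 169178
7  | Carol | 146186
8  | Liam  | 132659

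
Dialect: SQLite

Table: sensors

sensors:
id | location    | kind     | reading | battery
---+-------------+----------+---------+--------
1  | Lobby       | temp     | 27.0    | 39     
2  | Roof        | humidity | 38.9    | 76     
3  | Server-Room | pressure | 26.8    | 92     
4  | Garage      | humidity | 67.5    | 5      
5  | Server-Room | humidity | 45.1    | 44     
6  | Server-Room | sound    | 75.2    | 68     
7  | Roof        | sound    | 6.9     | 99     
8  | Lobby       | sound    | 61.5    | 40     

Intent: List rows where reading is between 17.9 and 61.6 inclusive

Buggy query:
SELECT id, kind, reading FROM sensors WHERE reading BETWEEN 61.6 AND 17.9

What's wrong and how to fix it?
Bug: BETWEEN expects the lower bound first; with 61.6 AND 17.9 the range is empty

Fix: Swap the bounds so the smaller value comes first

Corrected query:
SELECT id, kind, reading FROM sensors WHERE reading BETWEEN 17.9 AND 61.6

Result:
id | kind     | reading
---+----------+--------
1  | temp     | 27     
2  | humidity | 38.9   
3  | pressure | 26.8   
5  | humidity | 45.1   
8  | sound    | 61.5   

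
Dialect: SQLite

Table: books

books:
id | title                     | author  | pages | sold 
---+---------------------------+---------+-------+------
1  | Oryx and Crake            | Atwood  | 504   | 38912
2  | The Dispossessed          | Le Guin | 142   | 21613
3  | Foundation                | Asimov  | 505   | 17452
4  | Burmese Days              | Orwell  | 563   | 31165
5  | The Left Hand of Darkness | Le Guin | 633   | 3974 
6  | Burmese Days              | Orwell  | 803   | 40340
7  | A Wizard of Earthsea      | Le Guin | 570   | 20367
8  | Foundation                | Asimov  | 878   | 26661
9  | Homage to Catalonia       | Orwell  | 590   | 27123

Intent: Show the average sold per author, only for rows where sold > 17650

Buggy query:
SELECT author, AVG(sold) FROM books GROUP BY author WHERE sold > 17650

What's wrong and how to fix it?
Bug: WHERE cannot follow GROUP BY

Fix: Move the WHERE clause before GROUP BY

Corrected query:
SELECT author, AVG(sold) FROM books WHERE sold > 17650 GROUP BY author

Result:
author  | AVG(sold)
--------+----------
Asimov  | 26661    
Atwood  | 38912    
Le Guin | 20990    
Orwell  | 32876    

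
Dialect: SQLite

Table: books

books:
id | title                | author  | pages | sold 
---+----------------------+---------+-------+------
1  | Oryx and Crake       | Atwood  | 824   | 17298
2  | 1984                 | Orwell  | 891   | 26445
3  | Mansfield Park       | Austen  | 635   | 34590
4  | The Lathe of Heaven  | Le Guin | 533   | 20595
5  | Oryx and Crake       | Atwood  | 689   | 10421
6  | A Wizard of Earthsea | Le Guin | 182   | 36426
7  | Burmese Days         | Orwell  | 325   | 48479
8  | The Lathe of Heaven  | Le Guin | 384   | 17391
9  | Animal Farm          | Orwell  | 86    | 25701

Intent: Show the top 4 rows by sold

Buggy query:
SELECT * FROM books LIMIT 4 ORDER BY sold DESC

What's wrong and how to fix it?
Bug: ORDER BY cannot follow LIMIT; LIMIT is the final clause

Fix: Swap the clauses: ORDER BY first, then LIMIT

Corrected query:
SELECT * FROM books ORDER BY sold DESC LIMIT 4

Result:
id | title                | author  | pages | sold 
---+----------------------+---------+-------+------
7  | Burmese Days         | Orwell  | 325   | 48479
6  | A Wizard of Earthsea | Le Guin | 182   | 36426
3  | Mansfield Park       | Austen  | 635   | 34590
2  | 1984                 | Orwell  | 891   | 26445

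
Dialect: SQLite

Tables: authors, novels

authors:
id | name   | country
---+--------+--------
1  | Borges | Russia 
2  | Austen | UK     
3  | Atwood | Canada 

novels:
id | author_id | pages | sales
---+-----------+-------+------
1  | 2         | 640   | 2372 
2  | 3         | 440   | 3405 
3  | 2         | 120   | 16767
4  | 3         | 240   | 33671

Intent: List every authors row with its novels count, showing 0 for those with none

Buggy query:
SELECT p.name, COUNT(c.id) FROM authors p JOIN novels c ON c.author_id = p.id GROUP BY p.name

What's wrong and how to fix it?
Bug: INNER JOIN drops authors rows that have no matching novels rows

Fix: Use LEFT JOIN so parents without children still appear (COUNT(c.id) gives 0)

Corrected query:
SELECT p.name, COUNT(c.id) FROM authors p LEFT JOIN novels c ON c.author_id = p.id GROUP BY p.name

Result:
name   | COUNT(c.id)
-------+------------
Atwood | 2          
Austen | 2          
Borges | 0          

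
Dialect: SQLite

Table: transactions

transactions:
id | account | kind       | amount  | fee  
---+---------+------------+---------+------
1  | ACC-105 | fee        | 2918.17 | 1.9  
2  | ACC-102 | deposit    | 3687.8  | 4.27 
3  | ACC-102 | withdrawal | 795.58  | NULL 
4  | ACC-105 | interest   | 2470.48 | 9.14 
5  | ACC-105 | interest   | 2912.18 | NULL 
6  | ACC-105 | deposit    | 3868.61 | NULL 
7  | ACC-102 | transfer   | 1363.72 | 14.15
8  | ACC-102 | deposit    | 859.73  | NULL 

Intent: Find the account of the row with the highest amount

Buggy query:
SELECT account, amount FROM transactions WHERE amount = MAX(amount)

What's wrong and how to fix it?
Bug: WHERE is evaluated per row; an aggregate over the whole table isn't defined there

Fix: Use a subquery: WHERE amount = (SELECT MAX(amount) FROM transactions)

Corrected query:
SELECT account, amount FROM transactions WHERE amount = (SELECT MAX(amount) FROM transactions)

Result:
account | amount 
--------+--------
ACC-105 | 3868.61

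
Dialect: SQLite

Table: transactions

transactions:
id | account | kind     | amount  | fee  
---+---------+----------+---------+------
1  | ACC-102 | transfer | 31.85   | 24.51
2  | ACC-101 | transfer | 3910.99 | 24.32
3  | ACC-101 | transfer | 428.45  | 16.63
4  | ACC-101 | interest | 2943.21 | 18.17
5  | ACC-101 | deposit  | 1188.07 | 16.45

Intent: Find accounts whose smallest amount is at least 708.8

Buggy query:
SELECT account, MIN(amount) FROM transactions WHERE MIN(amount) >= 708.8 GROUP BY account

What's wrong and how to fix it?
Bug: MIN() in WHERE is a misuse of aggregate

Fix: Use HAVING for the per-group MIN condition

Corrected query:
SELECT account, MIN(amount) FROM transactions GROUP BY account HAVING MIN(amount) >= 708.8

Result:
(no rows)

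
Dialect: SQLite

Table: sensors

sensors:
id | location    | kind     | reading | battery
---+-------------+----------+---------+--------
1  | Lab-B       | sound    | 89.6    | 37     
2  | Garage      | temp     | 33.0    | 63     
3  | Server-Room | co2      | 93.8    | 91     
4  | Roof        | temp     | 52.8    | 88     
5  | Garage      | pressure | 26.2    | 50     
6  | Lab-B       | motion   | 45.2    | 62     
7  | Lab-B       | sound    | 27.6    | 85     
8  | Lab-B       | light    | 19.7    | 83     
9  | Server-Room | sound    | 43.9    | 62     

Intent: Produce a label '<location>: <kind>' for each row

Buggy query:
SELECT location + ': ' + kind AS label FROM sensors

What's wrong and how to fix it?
Bug: '+' is numeric addition; on text columns SQLite converts them to 0 instead of concatenating

Fix: Replace + with || to concatenate text

Corrected query:
SELECT location || ': ' || kind AS label FROM sensors

Result:
label             
------------------
Lab-B: sound      
Garage: temp      
Server-Room: co2  
Roof: temp        
Garage: pressure  
Lab-B: motion     
Lab-B: sound      
Lab-B: light      
Server-Room: sound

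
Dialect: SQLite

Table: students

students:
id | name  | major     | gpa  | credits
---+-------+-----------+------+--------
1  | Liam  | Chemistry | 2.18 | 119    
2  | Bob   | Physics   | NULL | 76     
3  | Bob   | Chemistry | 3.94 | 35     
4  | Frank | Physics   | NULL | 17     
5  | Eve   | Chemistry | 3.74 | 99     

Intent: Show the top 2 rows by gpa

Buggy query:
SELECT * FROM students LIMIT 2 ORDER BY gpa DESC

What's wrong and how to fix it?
Bug: LIMIT must come after ORDER BY

Fix: Swap the clauses: ORDER BY first, then LIMIT

Corrected query:
SELECT * FROM students ORDER BY gpa DESC LIMIT 2

Result:
id | name | major     | gpa  | credits
---+------+-----------+------+--------
3  | Bob  | Chemistry | 3.94 | 35     
5  | Eve  | Chemistry | 3.74 | 99     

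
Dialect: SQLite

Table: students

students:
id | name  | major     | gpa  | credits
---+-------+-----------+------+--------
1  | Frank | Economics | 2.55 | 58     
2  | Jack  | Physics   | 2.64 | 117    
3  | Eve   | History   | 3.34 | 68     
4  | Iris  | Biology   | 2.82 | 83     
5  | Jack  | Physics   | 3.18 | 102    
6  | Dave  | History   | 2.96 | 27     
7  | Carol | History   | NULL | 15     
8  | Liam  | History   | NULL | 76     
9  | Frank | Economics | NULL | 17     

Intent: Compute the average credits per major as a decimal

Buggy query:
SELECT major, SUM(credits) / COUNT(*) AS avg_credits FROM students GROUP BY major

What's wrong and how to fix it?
Bug: Both operands are integers, so '/' performs integer division and truncates

Fix: Multiply by 1.0 (or CAST to REAL) to force floating-point division

Corrected query:
SELECT major, SUM(credits) * 1.0 / COUNT(*) AS avg_credits FROM students GROUP BY major

Result:
major     | avg_credits
----------+------------
Biology   | 83         
Economics | 37.5       
History   | 46.5       
Physics   | 109.5      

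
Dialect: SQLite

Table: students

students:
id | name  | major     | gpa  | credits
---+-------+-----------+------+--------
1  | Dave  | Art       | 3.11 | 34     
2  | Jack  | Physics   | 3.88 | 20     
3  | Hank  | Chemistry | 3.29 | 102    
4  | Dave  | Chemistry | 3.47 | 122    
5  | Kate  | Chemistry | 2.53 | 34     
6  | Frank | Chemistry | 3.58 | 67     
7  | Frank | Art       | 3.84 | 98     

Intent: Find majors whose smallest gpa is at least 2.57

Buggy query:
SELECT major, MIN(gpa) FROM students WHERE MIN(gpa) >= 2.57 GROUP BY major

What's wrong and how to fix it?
Bug: Aggregates like MIN are computed per group after WHERE runs

Fix: Replace WHERE with HAVING after the GROUP BY

Corrected query:
SELECT major, MIN(gpa) FROM students GROUP BY major HAVING MIN(gpa) >= 2.57

Result:
major   | MIN(gpa)
--------+---------
Art     | 3.11    
Physics | 3.88    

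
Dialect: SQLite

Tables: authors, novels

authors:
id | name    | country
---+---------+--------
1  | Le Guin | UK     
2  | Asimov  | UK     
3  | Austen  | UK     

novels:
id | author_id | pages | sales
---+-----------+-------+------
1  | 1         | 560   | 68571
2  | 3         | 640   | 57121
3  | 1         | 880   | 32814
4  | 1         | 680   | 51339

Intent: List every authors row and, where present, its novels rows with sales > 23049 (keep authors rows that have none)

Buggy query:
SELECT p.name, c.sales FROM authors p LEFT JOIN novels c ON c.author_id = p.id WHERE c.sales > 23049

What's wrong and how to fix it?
Bug: A WHERE condition on the right-hand table after LEFT JOIN drops unmatched parents

Fix: Put 'c.sales > 23049' in the JOIN's ON clause instead of WHERE

Corrected query:
SELECT p.name, c.sales FROM authors p LEFT JOIN novels c ON c.author_id = p.id AND c.sales > 23049

Result:
name    | sales
--------+------
Le Guin | 32814
Le Guin | 51339
Le Guin | 68571
Asimov  | NULL 
Austen  | 57121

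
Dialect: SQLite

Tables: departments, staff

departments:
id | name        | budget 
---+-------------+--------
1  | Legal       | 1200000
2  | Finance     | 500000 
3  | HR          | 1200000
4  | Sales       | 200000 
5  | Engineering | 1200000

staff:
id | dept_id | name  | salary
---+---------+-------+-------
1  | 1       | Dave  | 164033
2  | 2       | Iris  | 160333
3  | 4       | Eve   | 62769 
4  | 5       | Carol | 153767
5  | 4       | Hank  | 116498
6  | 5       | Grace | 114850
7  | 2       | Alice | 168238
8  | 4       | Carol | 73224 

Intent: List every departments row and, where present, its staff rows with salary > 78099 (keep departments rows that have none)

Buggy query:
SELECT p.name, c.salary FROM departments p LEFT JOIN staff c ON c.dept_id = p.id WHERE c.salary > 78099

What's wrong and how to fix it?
Bug: Filtering c.salary in WHERE discards the NULL rows produced by LEFT JOIN, turning it into an inner join

Fix: Put 'c.salary > 78099' in the JOIN's ON clause instead of WHERE

Corrected query:
SELECT p.name, c.salary FROM departments p LEFT JOIN staff c ON c.dept_id = p.id AND c.salary > 78099

Result:
name        | salary
------------+-------
Legal       | 164033
Finance     | 160333
Finance     | 168238
HR          | NULL  
Sales       | 116498
Engineering | 114850
Engineering | 153767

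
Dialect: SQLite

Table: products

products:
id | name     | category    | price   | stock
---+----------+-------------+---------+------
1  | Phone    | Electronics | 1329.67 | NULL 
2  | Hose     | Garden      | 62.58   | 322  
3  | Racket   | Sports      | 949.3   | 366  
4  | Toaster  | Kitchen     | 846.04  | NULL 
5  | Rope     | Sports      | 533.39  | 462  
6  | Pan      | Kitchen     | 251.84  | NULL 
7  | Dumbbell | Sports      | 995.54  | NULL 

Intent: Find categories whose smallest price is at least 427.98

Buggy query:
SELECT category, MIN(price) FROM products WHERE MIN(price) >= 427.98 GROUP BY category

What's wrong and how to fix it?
Bug: MIN() in WHERE is a misuse of aggregate

Fix: Use HAVING for the per-group MIN condition

Corrected query:
SELECT category, MIN(price) FROM products GROUP BY category HAVING MIN(price) >= 427.98

Result:
category    | MIN(price)
------------+-----------
Electronics | 1329.67   
Sports      | 533.39    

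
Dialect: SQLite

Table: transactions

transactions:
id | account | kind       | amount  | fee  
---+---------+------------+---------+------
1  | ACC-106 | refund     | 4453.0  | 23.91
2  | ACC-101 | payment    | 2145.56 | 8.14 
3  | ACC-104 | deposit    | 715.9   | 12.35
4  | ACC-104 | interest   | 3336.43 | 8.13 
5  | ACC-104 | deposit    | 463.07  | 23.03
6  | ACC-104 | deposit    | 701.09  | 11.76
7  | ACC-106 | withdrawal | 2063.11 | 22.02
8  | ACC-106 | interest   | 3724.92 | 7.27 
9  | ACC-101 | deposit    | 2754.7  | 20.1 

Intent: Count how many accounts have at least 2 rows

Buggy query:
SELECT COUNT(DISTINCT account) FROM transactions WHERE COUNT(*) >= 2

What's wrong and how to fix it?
Bug: COUNT(*) cannot appear in WHERE; the per-group count doesn't exist yet

Fix: Use a subquery that GROUPs and filters with HAVING, then count its rows

Corrected query:
SELECT COUNT(*) FROM (SELECT account FROM transactions GROUP BY account HAVING COUNT(*) >= 2)

Result:
COUNT(*)
--------
3       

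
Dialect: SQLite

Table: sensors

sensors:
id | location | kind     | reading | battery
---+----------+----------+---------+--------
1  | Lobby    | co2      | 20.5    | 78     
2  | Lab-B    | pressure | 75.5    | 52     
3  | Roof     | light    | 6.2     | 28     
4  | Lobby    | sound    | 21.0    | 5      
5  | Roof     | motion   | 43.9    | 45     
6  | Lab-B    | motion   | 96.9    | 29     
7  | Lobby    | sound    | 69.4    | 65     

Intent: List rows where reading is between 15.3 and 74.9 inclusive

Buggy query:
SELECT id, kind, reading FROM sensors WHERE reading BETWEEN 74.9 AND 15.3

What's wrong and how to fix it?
Bug: BETWEEN expects the lower bound first; with 74.9 AND 15.3 the range is empty

Fix: Swap the bounds so the smaller value comes first

Corrected query:
SELECT id, kind, reading FROM sensors WHERE reading BETWEEN 15.3 AND 74.9

Result:
id | kind   | reading
---+--------+--------
1  | co2    | 20.5   
4  | sound  | 21     
5  | motion | 43.9   
7  | sound  | 69.4   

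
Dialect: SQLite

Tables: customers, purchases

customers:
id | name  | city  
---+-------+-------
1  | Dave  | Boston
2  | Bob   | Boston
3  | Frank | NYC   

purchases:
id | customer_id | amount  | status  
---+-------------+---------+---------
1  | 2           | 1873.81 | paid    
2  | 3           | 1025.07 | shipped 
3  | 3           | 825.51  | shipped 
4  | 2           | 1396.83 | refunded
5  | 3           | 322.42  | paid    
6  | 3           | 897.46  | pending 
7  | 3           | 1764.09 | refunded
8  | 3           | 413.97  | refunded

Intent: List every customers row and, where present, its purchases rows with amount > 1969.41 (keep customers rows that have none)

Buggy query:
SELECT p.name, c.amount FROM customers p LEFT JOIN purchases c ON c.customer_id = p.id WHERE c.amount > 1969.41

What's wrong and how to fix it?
Bug: Filtering c.amount in WHERE discards the NULL rows produced by LEFT JOIN, turning it into an inner join

Fix: Move the right-table condition into the ON clause so unmatched parents are kept

Corrected query:
SELECT p.name, c.amount FROM customers p LEFT JOIN purchases c ON c.customer_id = p.id AND c.amount > 1969.41

Result:
name  | amount
------+-------
Dave  | NULL  
Bob   | NULL  
Frank | NULL  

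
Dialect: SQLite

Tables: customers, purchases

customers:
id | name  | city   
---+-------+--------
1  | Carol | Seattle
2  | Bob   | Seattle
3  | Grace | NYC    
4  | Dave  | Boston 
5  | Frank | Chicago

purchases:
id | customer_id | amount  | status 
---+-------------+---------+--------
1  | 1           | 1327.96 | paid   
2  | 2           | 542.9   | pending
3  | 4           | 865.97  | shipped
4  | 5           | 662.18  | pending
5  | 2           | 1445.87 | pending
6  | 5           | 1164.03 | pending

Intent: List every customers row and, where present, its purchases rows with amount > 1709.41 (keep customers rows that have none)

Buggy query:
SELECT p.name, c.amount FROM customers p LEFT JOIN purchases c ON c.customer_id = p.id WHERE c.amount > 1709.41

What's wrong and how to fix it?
Bug: A WHERE condition on the right-hand table after LEFT JOIN drops unmatched parents

Fix: Put 'c.amount > 1709.41' in the JOIN's ON clause instead of WHERE

Corrected query:
SELECT p.name, c.amount FROM customers p LEFT JOIN purchases c ON c.customer_id = p.id AND c.amount > 1709.41

Result:
name  | amount
------+-------
Carol | NULL  
Bob   | NULL  
Grace | NULL  
Dave  | NULL  
Frank | NULL  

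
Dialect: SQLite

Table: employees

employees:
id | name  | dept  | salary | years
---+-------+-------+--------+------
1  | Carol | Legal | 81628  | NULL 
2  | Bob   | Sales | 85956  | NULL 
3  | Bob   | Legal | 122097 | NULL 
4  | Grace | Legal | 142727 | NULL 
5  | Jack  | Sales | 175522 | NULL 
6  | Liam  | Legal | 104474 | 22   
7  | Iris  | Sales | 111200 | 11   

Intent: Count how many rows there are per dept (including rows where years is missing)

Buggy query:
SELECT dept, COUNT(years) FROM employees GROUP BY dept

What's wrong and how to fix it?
Bug: COUNT(column) counts non-NULL values only; rows with NULL years aren't counted

Fix: Replace COUNT(years) with COUNT(*)

Corrected query:
SELECT dept, COUNT(*) FROM employees GROUP BY dept

Result:
dept  | COUNT(*)
------+---------
Legal | 4       
Sales | 3       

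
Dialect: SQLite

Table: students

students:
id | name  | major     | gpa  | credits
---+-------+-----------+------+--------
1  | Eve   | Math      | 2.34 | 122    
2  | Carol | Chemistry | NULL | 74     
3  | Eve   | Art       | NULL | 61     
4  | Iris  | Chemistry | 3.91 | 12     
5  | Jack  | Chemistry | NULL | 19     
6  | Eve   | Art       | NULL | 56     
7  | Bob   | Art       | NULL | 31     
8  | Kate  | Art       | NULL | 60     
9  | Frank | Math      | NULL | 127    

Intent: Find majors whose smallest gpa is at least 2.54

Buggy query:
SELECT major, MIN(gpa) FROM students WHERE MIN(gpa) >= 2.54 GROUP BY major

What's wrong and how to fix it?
Bug: Aggregates like MIN are computed per group after WHERE runs

Fix: Replace WHERE with HAVING after the GROUP BY

Corrected query:
SELECT major, MIN(gpa) FROM students GROUP BY major HAVING MIN(gpa) >= 2.54

Result:
major     | MIN(gpa)
----------+---------
Chemistry | 3.91    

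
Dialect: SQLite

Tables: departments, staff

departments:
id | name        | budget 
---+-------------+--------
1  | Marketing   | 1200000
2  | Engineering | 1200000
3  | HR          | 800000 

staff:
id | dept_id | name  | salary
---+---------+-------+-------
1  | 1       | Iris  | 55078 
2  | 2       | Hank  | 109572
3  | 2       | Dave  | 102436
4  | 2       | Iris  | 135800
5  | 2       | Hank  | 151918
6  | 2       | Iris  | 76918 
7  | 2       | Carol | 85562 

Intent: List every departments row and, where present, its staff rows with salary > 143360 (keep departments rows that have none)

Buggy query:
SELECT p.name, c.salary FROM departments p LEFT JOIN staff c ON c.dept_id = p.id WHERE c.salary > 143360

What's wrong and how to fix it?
Bug: A WHERE condition on the right-hand table after LEFT JOIN drops unmatched parents

Fix: Move the right-table condition into the ON clause so unmatched parents are kept

Corrected query:
SELECT p.name, c.salary FROM departments p LEFT JOIN staff c ON c.dept_id = p.id AND c.salary > 143360

Result:
name        | salary
------------+-------
Marketing   | NULL  
Engineering | 151918
HR          | NULL  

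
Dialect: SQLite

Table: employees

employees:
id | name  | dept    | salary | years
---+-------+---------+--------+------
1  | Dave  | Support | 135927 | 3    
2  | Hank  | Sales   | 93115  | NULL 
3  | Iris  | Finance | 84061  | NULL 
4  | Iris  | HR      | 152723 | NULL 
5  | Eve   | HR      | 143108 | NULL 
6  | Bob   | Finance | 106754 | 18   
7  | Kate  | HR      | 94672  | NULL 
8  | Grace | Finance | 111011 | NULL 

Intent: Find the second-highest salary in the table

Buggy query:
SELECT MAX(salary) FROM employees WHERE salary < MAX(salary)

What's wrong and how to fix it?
Bug: The inner MAX is an aggregate inside WHERE, which is not allowed

Fix: Compute the overall MAX in a subquery, then take MAX of rows below it

Corrected query:
SELECT MAX(salary) FROM employees WHERE salary < (SELECT MAX(salary) FROM employees)

Result:
MAX(salary)
-----------
143108     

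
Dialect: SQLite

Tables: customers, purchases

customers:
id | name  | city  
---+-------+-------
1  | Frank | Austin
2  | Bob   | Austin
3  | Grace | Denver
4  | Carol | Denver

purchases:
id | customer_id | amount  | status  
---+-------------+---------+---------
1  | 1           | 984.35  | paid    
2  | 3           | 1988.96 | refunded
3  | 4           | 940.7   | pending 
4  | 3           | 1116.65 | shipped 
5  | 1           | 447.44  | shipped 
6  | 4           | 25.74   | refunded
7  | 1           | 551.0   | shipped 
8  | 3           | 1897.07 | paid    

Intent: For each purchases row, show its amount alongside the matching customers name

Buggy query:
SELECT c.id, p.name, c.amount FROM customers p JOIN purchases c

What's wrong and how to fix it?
Bug: JOIN with no ON clause produces a cartesian product; every purchases row pairs with every customers row

Fix: Specify the join condition linking the foreign key to the parent id

Corrected query:
SELECT c.id, p.name, c.amount FROM customers p JOIN purchases c ON c.customer_id = p.id

Result:
id | name  | amount 
---+-------+--------
1  | Frank | 984.35 
2  | Grace | 1988.96
3  | Carol | 940.7  
4  | Grace | 1116.65
5  | Frank | 447.44 
6  | Carol | 25.74  
7  | Frank | 551    
8  | Grace | 1897.07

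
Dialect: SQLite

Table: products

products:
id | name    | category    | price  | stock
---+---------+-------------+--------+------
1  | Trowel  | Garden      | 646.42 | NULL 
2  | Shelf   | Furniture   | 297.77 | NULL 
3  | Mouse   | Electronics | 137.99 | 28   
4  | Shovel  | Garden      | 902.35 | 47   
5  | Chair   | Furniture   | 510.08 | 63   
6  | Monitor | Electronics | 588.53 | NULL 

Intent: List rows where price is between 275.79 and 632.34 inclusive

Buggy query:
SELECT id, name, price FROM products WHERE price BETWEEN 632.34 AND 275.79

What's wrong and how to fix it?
Bug: The bounds are reversed; BETWEEN a AND b requires a <= b to match anything

Fix: Write BETWEEN 275.79 AND 632.34

Corrected query:
SELECT id, name, price FROM products WHERE price BETWEEN 275.79 AND 632.34

Result:
id | name    | price 
---+---------+-------
2  | Shelf   | 297.77
5  | Chair   | 510.08
6  | Monitor | 588.53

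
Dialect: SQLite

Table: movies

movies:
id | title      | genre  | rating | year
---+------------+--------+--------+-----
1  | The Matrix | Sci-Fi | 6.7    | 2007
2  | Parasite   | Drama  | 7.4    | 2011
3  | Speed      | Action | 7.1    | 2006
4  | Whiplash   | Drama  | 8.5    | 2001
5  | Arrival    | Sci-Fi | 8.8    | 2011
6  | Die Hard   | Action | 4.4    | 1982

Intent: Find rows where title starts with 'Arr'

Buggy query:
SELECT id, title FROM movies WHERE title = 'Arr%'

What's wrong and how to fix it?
Bug: '=' compares the literal string including the % character; pattern matching needs LIKE

Fix: Use LIKE for wildcard pattern matching

Corrected query:
SELECT id, title FROM movies WHERE title LIKE 'Arr%'

Result:
id | title  
---+--------
5  | Arrival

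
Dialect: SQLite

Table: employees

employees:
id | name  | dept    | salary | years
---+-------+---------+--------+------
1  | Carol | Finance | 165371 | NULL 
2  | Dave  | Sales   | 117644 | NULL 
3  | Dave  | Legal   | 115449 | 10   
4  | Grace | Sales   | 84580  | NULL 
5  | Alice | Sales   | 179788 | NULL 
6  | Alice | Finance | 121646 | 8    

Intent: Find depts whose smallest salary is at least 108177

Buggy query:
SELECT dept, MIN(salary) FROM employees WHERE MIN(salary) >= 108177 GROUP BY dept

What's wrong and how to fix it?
Bug: Aggregates like MIN are computed per group after WHERE runs

Fix: Use HAVING for the per-group MIN condition

Corrected query:
SELECT dept, MIN(salary) FROM employees GROUP BY dept HAVING MIN(salary) >= 108177

Result:
dept    | MIN(salary)
--------+------------
Finance | 121646     
Legal   | 115449     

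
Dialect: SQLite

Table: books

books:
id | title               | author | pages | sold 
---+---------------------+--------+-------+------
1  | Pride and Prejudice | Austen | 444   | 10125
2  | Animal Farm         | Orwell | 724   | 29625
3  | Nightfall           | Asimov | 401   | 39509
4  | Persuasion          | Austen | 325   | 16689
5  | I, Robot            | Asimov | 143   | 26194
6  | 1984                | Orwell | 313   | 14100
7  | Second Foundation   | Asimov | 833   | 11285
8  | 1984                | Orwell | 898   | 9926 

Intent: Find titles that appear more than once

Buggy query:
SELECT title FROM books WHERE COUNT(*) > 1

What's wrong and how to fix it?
Bug: COUNT(*) is an aggregate and cannot be used in WHERE

Fix: GROUP BY title, then filter groups with HAVING COUNT(*) > 1

Corrected query:
SELECT title FROM books GROUP BY title HAVING COUNT(*) > 1

Result:
title
-----
1984 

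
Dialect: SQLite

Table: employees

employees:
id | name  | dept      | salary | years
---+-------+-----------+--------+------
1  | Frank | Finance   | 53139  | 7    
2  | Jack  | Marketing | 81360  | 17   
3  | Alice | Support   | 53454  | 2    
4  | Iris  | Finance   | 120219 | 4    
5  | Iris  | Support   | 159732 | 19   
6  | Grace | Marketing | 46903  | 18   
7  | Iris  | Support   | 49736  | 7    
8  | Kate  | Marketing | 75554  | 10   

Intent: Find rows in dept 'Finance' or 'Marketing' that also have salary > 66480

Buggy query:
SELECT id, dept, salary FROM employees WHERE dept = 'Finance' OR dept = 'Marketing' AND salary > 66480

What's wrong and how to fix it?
Bug: Without parentheses, AND is evaluated before OR, so the salary filter only applies to the 'Marketing' branch

Fix: Group the OR with parentheses (or use IN), then AND the threshold

Corrected query:
SELECT id, dept, salary FROM employees WHERE (dept = 'Finance' OR dept = 'Marketing') AND salary > 66480

Result:
id | dept      | salary
---+-----------+-------
2  | Marketing | 81360 
4  | Finance   | 120219
8  | Marketing | 75554 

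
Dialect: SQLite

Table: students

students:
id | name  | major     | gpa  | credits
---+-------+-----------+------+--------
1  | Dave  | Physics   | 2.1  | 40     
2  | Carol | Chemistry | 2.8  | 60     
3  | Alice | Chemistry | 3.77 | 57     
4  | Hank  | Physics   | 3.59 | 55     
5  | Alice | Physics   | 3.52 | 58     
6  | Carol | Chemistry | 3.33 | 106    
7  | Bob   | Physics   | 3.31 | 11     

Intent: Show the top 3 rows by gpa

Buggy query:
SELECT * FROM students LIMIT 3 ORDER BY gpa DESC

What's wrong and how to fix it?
Bug: LIMIT must come after ORDER BY

Fix: Sort with ORDER BY, then apply LIMIT

Corrected query:
SELECT * FROM students ORDER BY gpa DESC LIMIT 3

Result:
id | name  | major     | gpa  | credits
---+-------+-----------+------+--------
3  | Alice | Chemistry | 3.77 | 57     
4  | Hank  | Physics   | 3.59 | 55     
5  | Alice | Physics   | 3.52 | 58     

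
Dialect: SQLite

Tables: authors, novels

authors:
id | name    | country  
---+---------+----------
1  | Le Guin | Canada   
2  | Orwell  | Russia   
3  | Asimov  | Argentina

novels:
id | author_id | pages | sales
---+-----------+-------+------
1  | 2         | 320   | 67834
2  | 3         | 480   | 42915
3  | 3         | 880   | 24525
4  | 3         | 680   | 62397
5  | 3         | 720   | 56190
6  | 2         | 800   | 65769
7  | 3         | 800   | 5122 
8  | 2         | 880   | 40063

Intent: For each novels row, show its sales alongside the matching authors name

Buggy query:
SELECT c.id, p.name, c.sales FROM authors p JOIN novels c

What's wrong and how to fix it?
Bug: JOIN with no ON clause produces a cartesian product; every novels row pairs with every authors row

Fix: Specify the join condition linking the foreign key to the parent id

Corrected query:
SELECT c.id, p.name, c.sales FROM authors p JOIN novels c ON c.author_id = p.id

Result:
id | name   | sales
---+--------+------
1  | Orwell | 67834
2  | Asimov | 42915
3  | Asimov | 24525
4  | Asimov | 62397
5  | Asimov | 56190
6  | Orwell | 65769
7  | Asimov | 5122 
8  | Orwell | 40063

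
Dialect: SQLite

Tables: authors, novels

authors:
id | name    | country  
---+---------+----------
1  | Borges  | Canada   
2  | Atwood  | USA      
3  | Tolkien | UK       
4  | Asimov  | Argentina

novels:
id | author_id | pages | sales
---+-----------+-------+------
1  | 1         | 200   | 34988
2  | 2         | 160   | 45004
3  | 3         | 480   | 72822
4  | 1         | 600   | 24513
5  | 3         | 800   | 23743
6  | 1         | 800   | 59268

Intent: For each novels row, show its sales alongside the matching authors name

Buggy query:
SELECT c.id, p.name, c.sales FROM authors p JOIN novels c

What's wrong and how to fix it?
Bug: Missing join condition: each novels row is matched to all authors rows instead of just its own

Fix: Specify the join condition linking the foreign key to the parent id

Corrected query:
SELECT c.id, p.name, c.sales FROM authors p JOIN novels c ON c.author_id = p.id

Result:
id | name    | sales
---+---------+------
1  | Borges  | 34988
2  | Atwood  | 45004
3  | Tolkien | 72822
4  | Borges  | 24513
5  | Tolkien | 23743
6  | Borges  | 59268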